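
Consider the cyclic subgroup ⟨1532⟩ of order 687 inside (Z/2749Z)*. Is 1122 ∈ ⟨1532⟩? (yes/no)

no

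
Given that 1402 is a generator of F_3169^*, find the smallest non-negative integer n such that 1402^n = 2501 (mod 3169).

Baby-step giant-step with m = ceil(sqrt(3168)) = 57.
Baby table (1402^j mod 3169 for j=0..56):
  0:1  1:1402  2:824  3:1732  4:810  5:1118  6:1950  7:2222
  8:117  9:2415  10:1338  11:2997  12:2869  13:877  14:3151  15:116
  16:1013  17:514  18:1265  19:2059  20:2928  21:1201  22:1063  23:896
  24:1268  25:3096  26:2231  27:59  28:324  29:1081  30:780  31:255
  32:2582  33:966  34:1169  35:565  36:3049  37:2886  38:2528  39:1314
  40:1039  41:2107  42:506  43:2725  44:1805  45:1748  46:1059  47:1626
  48:1141  49:2506  50:2160  51:1925  52:2031  53:1700  54:312  55:102
  56:399
Giant step factor: 1402^(-57) ≡ 228 (mod 3169).
Scan 2501·228^i mod 3169 for i = 0, 1, …:
  i=0: 2501   i=1: 2977   i=2: 590   i=3: 1422
  i=4: 978   i=5: 1154   i=6: 85   i=7: 366
  i=8: 1054   i=9: 2637     …   i=25: 2061
  i=26: 896
Match at i=26, j=23: n = 26·57 + 23 = 1505.

1505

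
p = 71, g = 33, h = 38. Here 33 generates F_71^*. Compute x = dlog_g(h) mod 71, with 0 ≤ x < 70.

36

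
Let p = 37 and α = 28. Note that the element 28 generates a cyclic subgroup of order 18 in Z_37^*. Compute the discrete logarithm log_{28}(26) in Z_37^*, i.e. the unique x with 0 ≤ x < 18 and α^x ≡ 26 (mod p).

Successive powers of 28 modulo 37:
  28^0=1  28^1=28  28^2=7  28^3=11  28^4=12  28^5=3
  28^6=10  28^7=21  28^8=33  28^9=36  28^10=9  28^11=30
  28^12=26
So 28^12 ≡ 26 (mod 37), giving x = 12.

12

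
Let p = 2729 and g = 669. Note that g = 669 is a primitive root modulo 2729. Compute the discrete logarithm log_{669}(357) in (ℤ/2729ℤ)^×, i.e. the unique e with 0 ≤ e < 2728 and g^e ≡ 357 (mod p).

Baby-step giant-step with m = ceil(sqrt(2728)) = 53.
Baby table (669^j mod 2729 for j=0..52):
  0:1  1:669  2:5  3:616  4:25  5:351  6:125  7:1755
  8:625  9:588  10:396  11:211  12:1980  13:1055  14:1713  15:2546
  16:378  17:1814  18:1890  19:883  20:1263  21:1686  22:857  23:243
  24:1556  25:1215  26:2322  27:617  28:694  29:356  30:741  31:1780
  32:976  33:713  34:2151  35:836  36:2568  37:1451  38:1924  39:1797
  40:1433  41:798  42:1707  43:1261  44:348  45:847  46:1740  47:1506
  48:513  49:2072  50:2565  51:2173  52:1909
Giant step factor: 669^(-53) ≡ 107 (mod 2729).
Scan 357·107^i mod 2729 for i = 0, 1, …:
  i=0: 357   i=1: 2722   i=2: 1980
Match at i=2, j=12: e = 2·53 + 12 = 118.

118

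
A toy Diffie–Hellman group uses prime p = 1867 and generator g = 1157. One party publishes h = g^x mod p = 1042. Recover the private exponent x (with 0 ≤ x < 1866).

Baby-step giant-step with m = ceil(sqrt(1866)) = 44.
Baby table (1157^j mod 1867 for j=0..43):
  0:1  1:1157  2:10  3:368  4:100  5:1813  6:1000  7:1327
  8:665  9:201  10:1049  11:143  12:1155  13:1430  14:348  15:1231
  16:1613  17:1108  18:1194  19:1745  20:738  21:647  22:1779  23:869
  24:987  25:1222  26:535  27:1018  28:1616  29:845  30:1224  31:982
  32:1038  33:485  34:1045  35:1116  36:1115  37:1825  38:1815  39:1447
  40:1347  41:1401  42:401  43:941
Giant step factor: 1157^(-44) ≡ 115 (mod 1867).
Scan 1042·115^i mod 1867 for i = 0, 1, …:
  i=0: 1042   i=1: 342   i=2: 123   i=3: 1076
  i=4: 518   i=5: 1693   i=6: 527   i=7: 861
  i=8: 64   i=9: 1759     …   i=16: 1552
  i=17: 1115
Match at i=17, j=36: x = 17·44 + 36 = 784.

784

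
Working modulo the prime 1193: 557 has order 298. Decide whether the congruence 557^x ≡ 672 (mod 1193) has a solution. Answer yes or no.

yes

672 ∈ ⟨557⟩ iff 672^298 ≡ 1 (mod 1193), since |⟨557⟩| = 298.
672^298 mod 1193 = 1.
Since 1 = 1, 672 lies in the subgroup.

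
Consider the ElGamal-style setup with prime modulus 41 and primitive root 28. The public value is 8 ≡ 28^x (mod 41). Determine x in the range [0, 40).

18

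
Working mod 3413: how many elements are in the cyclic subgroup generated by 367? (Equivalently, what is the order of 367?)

The order of 367 must divide p − 1 = 3412 = 2^2 · 853.
Divisors: 1, 2, 4, 853, 1706, 3412.
Check each in increasing order: 367^1 ≡ 367;  367^2 ≡ 1582;  367^4 ≡ 995;  367^853 ≡ 3412;  367^1706 ≡ 1.
Smallest exponent giving 1 is 1706.

1706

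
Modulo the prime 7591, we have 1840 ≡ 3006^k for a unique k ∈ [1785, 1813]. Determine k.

1785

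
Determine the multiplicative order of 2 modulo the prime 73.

The order of 2 must divide p − 1 = 72 = 2^3 · 3^2.
Divisors: 1, 2, 3, 4, 6, 8, 9, 12, 18, 24, 36, 72.
Check each in increasing order: 2^1 ≡ 2;  2^2 ≡ 4;  2^3 ≡ 8;  2^4 ≡ 16;  2^6 ≡ 64;  2^8 ≡ 37;  2^9 ≡ 1.
Smallest exponent giving 1 is 9.

9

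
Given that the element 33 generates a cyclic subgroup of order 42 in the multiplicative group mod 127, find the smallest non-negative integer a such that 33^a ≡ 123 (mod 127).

3

Successive powers of 33 modulo 127:
  33^0=1  33^1=33  33^2=73  33^3=123
So 33^3 ≡ 123 (mod 127), giving a = 3.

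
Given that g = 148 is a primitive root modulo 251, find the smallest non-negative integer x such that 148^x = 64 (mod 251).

80

Baby-step giant-step with m = ceil(sqrt(250)) = 16.
Baby table (148^j mod 251 for j=0..15):
  0:1  1:148  2:67  3:127  4:222  5:226  6:65  7:82
  8:88  9:223  10:123  11:132  12:209  13:59  14:198  15:188
Giant step factor: 148^(-16) ≡ 156 (mod 251).
Scan 64·156^i mod 251 for i = 0, 1, …:
  i=0: 64   i=1: 195   i=2: 49   i=3: 114
  i=4: 214   i=5: 1
Match at i=5, j=0: x = 5·16 + 0 = 80.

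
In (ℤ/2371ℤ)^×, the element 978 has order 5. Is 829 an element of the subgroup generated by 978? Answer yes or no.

no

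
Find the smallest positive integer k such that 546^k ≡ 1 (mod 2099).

1049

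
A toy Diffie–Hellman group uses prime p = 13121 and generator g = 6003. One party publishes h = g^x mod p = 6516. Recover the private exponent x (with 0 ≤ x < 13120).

3341

Baby-step giant-step with m = ceil(sqrt(13120)) = 115.
Baby table (6003^j mod 13121 for j=0..114):
  0:1  1:6003  2:5743  3:6362  4:8976  5:8102  6:9880  7:2720
  8:5636  9:6970  10:11162  11:9660  12:7281  13:1792  14:11277  15:4592
  16:11676  17:11767  18:6958  19:4731  20:6349  21:9663  22:12169  23:5900
  24:4121  25:5278  26:9740  27:2044  28:1997  29:8518  30:1017  31:3786
  32:1786  33:1501  34:9497  35:12867  36:10395  37:10830  38:11056  39:3150
  40:2089  41:9712  42:4533  43:11766  44:955  45:12109  46:13108  47:687
  48:4067  49:9141  50:1401  51:12763  52:2770  53:4003  54:5458  55:1237
  56:12346  57:5630  58:10315  59:2946  60:10851  61:5909  62:5664  63:4481
  64:1393  65:4102  66:9310  67:5591  68:12376  69:2026  70:12032  71:10112
  72:4590  73:12791  74:281  75:7355  76:13021  77:3266  78:3024  79:6729
  80:7749  81:3302  82:9196  83:3541  84:603  85:11534  86:12206  87:4954
  88:6676  89:4494  90:706  91:35  92:169  93:4190  94:12734  95:12377
  96:8029  97:4654  98:3353  99:445  100:7772  101:10161  102:10075  103:5536
  104:10236  105:1065  106:3268  107:1909  108:5094  109:7352  110:8133  111:12279
  112:10180  113:6043  114:9685
Giant step factor: 6003^(-115) ≡ 8884 (mod 13121).
Scan 6516·8884^i mod 13121 for i = 0, 1, …:
  i=0: 6516   i=1: 11413   i=2: 7125   i=3: 2796
  i=4: 1611   i=5: 10234   i=6: 3447   i=7: 11855
  i=8: 10674   i=9: 2349     …   i=28: 9353
  i=29: 9880
Match at i=29, j=6: x = 29·115 + 6 = 3341.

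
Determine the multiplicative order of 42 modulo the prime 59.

58

The order of 42 must divide p − 1 = 58 = 2 · 29.
Divisors: 1, 2, 29, 58.
Check each in increasing order: 42^1 ≡ 42;  42^2 ≡ 53;  42^29 ≡ 58;  42^58 ≡ 1.
Smallest exponent giving 1 is 58.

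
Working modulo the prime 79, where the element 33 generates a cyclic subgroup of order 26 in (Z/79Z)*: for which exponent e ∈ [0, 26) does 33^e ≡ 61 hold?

21

Successive powers of 33 modulo 79:
  33^0=1  33^1=33  33^2=62  33^3=71  33^4=52  33^5=57
  33^6=64  33^7=58  33^8=18  33^9=41  33^10=10  33^11=14
  33^12=67  33^13=78  33^14=46  33^15=17  33^16=8  33^17=27
  33^18=22  33^19=15  33^20=21  33^21=61
So 33^21 ≡ 61 (mod 79), giving e = 21.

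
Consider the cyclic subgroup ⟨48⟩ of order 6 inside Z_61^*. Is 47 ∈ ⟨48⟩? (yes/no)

yes

47 ∈ ⟨48⟩ iff 47^6 ≡ 1 (mod 61), since |⟨48⟩| = 6.
47^6 mod 61 = 1.
Since 1 = 1, 47 lies in the subgroup.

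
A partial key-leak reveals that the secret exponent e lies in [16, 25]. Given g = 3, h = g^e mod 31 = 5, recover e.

Compute 3^16 mod 31 = 28, then multiply by 3 repeatedly:
  3^16=28  3^17=22  3^18=4  3^19=12  3^20=5
Found 5 at exponent 20.

20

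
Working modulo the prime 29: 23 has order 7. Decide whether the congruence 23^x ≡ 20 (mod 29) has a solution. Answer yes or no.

yes

⟨23⟩ has order 7; its elements mod 29 are {1, 7, 16, 20, 23, 24, 25}.
20 is in this set.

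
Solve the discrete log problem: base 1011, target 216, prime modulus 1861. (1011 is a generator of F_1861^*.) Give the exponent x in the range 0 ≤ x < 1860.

1461

Baby-step giant-step with m = ceil(sqrt(1860)) = 44.
Baby table (1011^j mod 1861 for j=0..43):
  0:1  1:1011  2:432  3:1278  4:524  5:1240  6:1187  7:1573
  8:1009  9:271  10:414  11:1690  12:192  13:568  14:1060  15:1585
  16:114  17:1733  18:862  19:534  20:184  21:1785  22:1326  23:666
  24:1505  25:1118  26:671  27:977  28:1417  29:1478  30:1736  31:173
  32:1830  33:296  34:1496  35:1324  36:505  37:641  38:423  39:1484
  40:358  41:904  42:193  43:1579
Giant step factor: 1011^(-44) ≡ 1745 (mod 1861).
Scan 216·1745^i mod 1861 for i = 0, 1, …:
  i=0: 216   i=1: 998   i=2: 1475   i=3: 112
  i=4: 35   i=5: 1523   i=6: 127   i=7: 156
  i=8: 514   i=9: 1789     …   i=32: 495
  i=33: 271
Match at i=33, j=9: x = 33·44 + 9 = 1461.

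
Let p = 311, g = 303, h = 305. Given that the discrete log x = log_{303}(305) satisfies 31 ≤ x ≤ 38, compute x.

Compute 303^31 mod 311 = 305, then multiply by 303 repeatedly:
  303^31=305
Found 305 at exponent 31.

31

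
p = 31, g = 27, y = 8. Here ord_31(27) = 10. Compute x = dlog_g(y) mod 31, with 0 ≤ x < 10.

4

Successive powers of 27 modulo 31:
  27^0=1  27^1=27  27^2=16  27^3=29  27^4=8
So 27^4 ≡ 8 (mod 31), giving x = 4.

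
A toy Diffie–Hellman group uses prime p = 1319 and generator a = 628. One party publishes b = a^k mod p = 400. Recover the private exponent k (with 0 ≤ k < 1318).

670

Baby-step giant-step with m = ceil(sqrt(1318)) = 37.
Baby table (628^j mod 1319 for j=0..36):
  0:1  1:628  2:3  3:565  4:9  5:376  6:27  7:1128
  8:81  9:746  10:243  11:919  12:729  13:119  14:868  15:357
  16:1285  17:1071  18:1217  19:575  20:1013  21:406  22:401  23:1218
  24:1203  25:1016  26:971  27:410  28:275  29:1230  30:825  31:1052
  32:1156  33:518  34:830  35:235  36:1171
Giant step factor: 628^(-37) ≡ 58 (mod 1319).
Scan 400·58^i mod 1319 for i = 0, 1, …:
  i=0: 400   i=1: 777   i=2: 220   i=3: 889
  i=4: 121   i=5: 423   i=6: 792   i=7: 1090
  i=8: 1227   i=9: 1259     …   i=17: 1069
  i=18: 9
Match at i=18, j=4: k = 18·37 + 4 = 670.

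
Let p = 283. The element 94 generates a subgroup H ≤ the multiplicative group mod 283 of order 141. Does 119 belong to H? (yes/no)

no

119 ∈ ⟨94⟩ iff 119^141 ≡ 1 (mod 283), since |⟨94⟩| = 141.
119^141 mod 283 = 282.
Since 282 ≠ 1, 119 does not lie in the subgroup.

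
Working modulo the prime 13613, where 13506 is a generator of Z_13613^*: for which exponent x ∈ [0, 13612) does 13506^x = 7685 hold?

Baby-step giant-step with m = ceil(sqrt(13612)) = 117.
Baby table (13506^j mod 13613 for j=0..116):
  0:1  1:13506  2:11449  3:127  4:24  5:11045  6:2516  7:3048
  8:576  9:6433  10:5932  11:5087  12:211  13:4649  14:6238  15:13184
  16:5064  17:2672  18:13582  19:3317  20:12632  21:9676  22:12869  23:11543
  24:3682  25:803  26:9370  27:4772  28:6690  29:5659  30:7072  31:5624
  32:10817  33:13299  34:6372  35:12459  36:961  37:6077  38:3185  39:13143
  40:9451  41:9718  42:8375  43:2333  44:9016  45:1811  46:10418  47:1540
  48:12189  49:2625  50:4998  51:9734  52:6663  53:8548  54:11048  55:2195
  56:10169  57:957  58:6505  59:11841  60:12635  61:9355  62:6377  63:11924
  64:3754  65:6712  66:3305  67:303  68:8418  69:11345  70:11255  71:7272
  72:11450  73:20  74:11473  75:11172  76:2540  77:480  78:3092  79:9481
  80:6508  81:11520  82:6143  83:9736  84:6449  85:4220  86:11302  87:2243
  88:5033  89:5989  90:12601  91:12993  92:11888  93:7606  94:2938  95:12346
  96:13052  97:5575  98:2447  99:10431  100:149  101:11283  102:4276  103:5310
  104:3576  105:12145  106:7333  107:4923  108:4146  109:5607  110:12636  111:9248
  112:4213  113:12051  114:3778  115:4144  116:5821
Giant step factor: 13506^(-117) ≡ 1954 (mod 13613).
Scan 7685·1954^i mod 13613 for i = 0, 1, …:
  i=0: 7685   i=1: 1351   i=2: 12545   i=3: 9530
  i=4: 12649   i=5: 8551   i=6: 5503   i=7: 12205
  i=8: 12207   i=9: 2502     …   i=69: 12592
  i=70: 6077
Match at i=70, j=37: x = 70·117 + 37 = 8227.

8227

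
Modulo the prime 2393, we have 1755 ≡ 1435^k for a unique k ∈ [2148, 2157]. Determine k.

2154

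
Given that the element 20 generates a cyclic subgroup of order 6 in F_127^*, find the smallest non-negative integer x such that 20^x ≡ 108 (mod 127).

5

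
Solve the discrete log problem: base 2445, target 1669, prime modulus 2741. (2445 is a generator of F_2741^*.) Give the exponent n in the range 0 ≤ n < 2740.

Baby-step giant-step with m = ceil(sqrt(2740)) = 53.
Baby table (2445^j mod 2741 for j=0..52):
  0:1  1:2445  2:2645  3:1006  4:993  5:2100  6:607  7:1234
  8:2030  9:2140  10:2472  11:135  12:1155  13:745  14:1501  15:2487
  16:1177  17:2456  18:2130  19:2691  20:1095  21:2059  22:1779  23:2429
  24:1899  25:2542  26:1343  27:2658  28:2640  29:2486  30:1473  31:2552
  32:1124  33:1698  34:1736  35:1452  36:545  37:399  38:2500  39:70
  40:1208  41:1503  42:1895  43:985  44:1727  45:1375  46:1409  47:2309
  48:1786  49:357  50:1227  51:1361  52:71
Giant step factor: 2445^(-53) ≡ 1644 (mod 2741).
Scan 1669·1644^i mod 2741 for i = 0, 1, …:
  i=0: 1669   i=1: 95   i=2: 2684   i=3: 2227
  i=4: 1953   i=5: 1021   i=6: 1032   i=7: 2670
  i=8: 1139   i=9: 413     …   i=32: 1690
  i=33: 1727
Match at i=33, j=44: n = 33·53 + 44 = 1793.

1793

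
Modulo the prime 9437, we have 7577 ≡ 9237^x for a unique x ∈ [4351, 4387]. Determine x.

4367

Compute 9237^4351 mod 9437 = 1216, then multiply by 9237 repeatedly:
  9237^4351=1216  9237^4352=2162  9237^4353=1702  9237^4354=8769  9237^4355=1482
  9237^4356=5584  9237^4357=6203  9237^4358=5084  9237^4359=2396  9237^4360=2087
  9237^4361=7265  9237^4362=298  9237^4363=6459  9237^4364=1069  9237^4365=3251
  9237^4366=953  9237^4367=7577
Found 7577 at exponent 4367.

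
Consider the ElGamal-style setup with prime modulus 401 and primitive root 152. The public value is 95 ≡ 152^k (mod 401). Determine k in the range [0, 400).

Baby-step giant-step with m = ceil(sqrt(400)) = 20.
Baby table (152^j mod 401 for j=0..19):
  0:1  1:152  2:247  3:251  4:57  5:243  6:44  7:272
  8:41  9:217  10:102  11:266  12:332  13:339  14:200  15:325
  16:77  17:75  18:172  19:79
Giant step factor: 152^(-20) ≡ 164 (mod 401).
Scan 95·164^i mod 401 for i = 0, 1, …:
  i=0: 95   i=1: 342   i=2: 349   i=3: 294
  i=4: 96   i=5: 105   i=6: 378   i=7: 238
  i=8: 135   i=9: 85     …   i=17: 163
  i=18: 266
Match at i=18, j=11: k = 18·20 + 11 = 371.

371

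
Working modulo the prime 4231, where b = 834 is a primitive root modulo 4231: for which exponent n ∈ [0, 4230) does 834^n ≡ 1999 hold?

3687

Baby-step giant-step with m = ceil(sqrt(4230)) = 66.
Baby table (834^j mod 4231 for j=0..65):
  0:1  1:834  2:1672  3:2449  4:3124  5:3351  6:2274  7:1028
  8:2690  9:1030  10:127  11:143  12:794  13:2160  14:3265  15:2477
  16:1090  17:3626  18:3150  19:3880  20:3436  21:1237  22:3525  23:3536
  24:17  25:1485  26:3038  27:3554  28:2336  29:1964  30:579  31:552
  32:3420  33:586  34:2159  35:2431  36:805  37:2872  38:502  39:4030
  40:1606  41:2408  42:2778  43:2495  44:3409  45:4105  46:691  47:878
  48:289  49:4090  50:874  51:1184  52:1633  53:3771  54:1381  55:922
  56:3137  57:1500  58:2855  59:3248  60:992  61:2283  62:72  63:814
  64:1916  65:2857
Giant step factor: 834^(-66) ≡ 2063 (mod 4231).
Scan 1999·2063^i mod 4231 for i = 0, 1, …:
  i=0: 1999   i=1: 2943   i=2: 4155   i=3: 3990
  i=4: 2075   i=5: 3184   i=6: 2080   i=7: 806
  i=8: 4226   i=9: 2378     …   i=54: 3598
  i=55: 1500
Match at i=55, j=57: n = 55·66 + 57 = 3687.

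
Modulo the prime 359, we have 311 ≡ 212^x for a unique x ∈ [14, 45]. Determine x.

21

Compute 212^14 mod 359 = 254, then multiply by 212 repeatedly:
  212^14=254  212^15=357  212^16=294  212^17=221  212^18=182
  212^19=171  212^20=352  212^21=311
Found 311 at exponent 21.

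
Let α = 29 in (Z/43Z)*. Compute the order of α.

The order of 29 must divide p − 1 = 42 = 2 · 3 · 7.
Divisors: 1, 2, 3, 6, 7, 14, 21, 42.
Check each in increasing order: 29^1 ≡ 29;  29^2 ≡ 24;  29^3 ≡ 8;  29^6 ≡ 21;  29^7 ≡ 7;  29^14 ≡ 6;  29^21 ≡ 42;  29^42 ≡ 1.
Smallest exponent giving 1 is 42.

42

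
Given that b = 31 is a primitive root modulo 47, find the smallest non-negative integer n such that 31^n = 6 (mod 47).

Successive powers of 31 modulo 47:
  31^0=1  31^1=31  31^2=21  31^3=40  31^4=18  31^5=41
  31^6=2  31^7=15  31^8=42  31^9=33  31^10=36  31^11=35
  31^12=4  31^13=30  31^14=37  31^15=19  31^16=25  31^17=23
  31^18=8  31^19=13  31^20=27  31^21=38  31^22=3  31^23=46
  31^24=16  31^25=26  31^26=7  31^27=29  31^28=6
So 31^28 ≡ 6 (mod 47), giving n = 28.

28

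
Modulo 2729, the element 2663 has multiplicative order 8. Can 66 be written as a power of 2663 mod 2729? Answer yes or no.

yes

66 ∈ ⟨2663⟩ iff 66^8 ≡ 1 (mod 2729), since |⟨2663⟩| = 8.
66^8 mod 2729 = 1.
Since 1 = 1, 66 lies in the subgroup.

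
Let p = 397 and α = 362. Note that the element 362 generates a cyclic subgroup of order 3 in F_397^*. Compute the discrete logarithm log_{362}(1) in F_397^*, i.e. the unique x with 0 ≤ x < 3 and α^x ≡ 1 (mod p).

0

Successive powers of 362 modulo 397:
  362^0=1
So 362^0 ≡ 1 (mod 397), giving x = 0.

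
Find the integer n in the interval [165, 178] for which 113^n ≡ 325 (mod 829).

Compute 113^165 mod 829 = 311, then multiply by 113 repeatedly:
  113^165=311  113^166=325
Found 325 at exponent 166.

166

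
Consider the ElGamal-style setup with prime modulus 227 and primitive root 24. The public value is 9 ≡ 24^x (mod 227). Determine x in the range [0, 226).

48

Baby-step giant-step with m = ceil(sqrt(226)) = 16.
Baby table (24^j mod 227 for j=0..15):
  0:1  1:24  2:122  3:204  4:129  5:145  6:75  7:211
  8:70  9:91  10:141  11:206  12:177  13:162  14:29  15:15
Giant step factor: 24^(-16) ≡ 99 (mod 227).
Scan 9·99^i mod 227 for i = 0, 1, …:
  i=0: 9   i=1: 210   i=2: 133   i=3: 1
Match at i=3, j=0: x = 3·16 + 0 = 48.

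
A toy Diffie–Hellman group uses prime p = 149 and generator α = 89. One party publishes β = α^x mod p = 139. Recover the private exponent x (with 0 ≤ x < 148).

Baby-step giant-step with m = ceil(sqrt(148)) = 13.
Baby table (89^j mod 149 for j=0..12):
  0:1  1:89  2:24  3:50  4:129  5:8  6:116  7:43
  8:102  9:138  10:64  11:34  12:46
Giant step factor: 89^(-13) ≡ 21 (mod 149).
Scan 139·21^i mod 149 for i = 0, 1, …:
  i=0: 139   i=1: 88   i=2: 60   i=3: 68
  i=4: 87   i=5: 39   i=6: 74   i=7: 64
Match at i=7, j=10: x = 7·13 + 10 = 101.

101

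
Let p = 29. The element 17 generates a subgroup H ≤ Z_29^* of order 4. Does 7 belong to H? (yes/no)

no

⟨17⟩ has order 4; its elements mod 29 are {1, 12, 17, 28}.
7 is not in this set.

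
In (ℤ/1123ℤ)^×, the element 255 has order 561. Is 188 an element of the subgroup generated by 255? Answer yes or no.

no

188 ∈ ⟨255⟩ iff 188^561 ≡ 1 (mod 1123), since |⟨255⟩| = 561.
188^561 mod 1123 = 1122.
Since 1122 ≠ 1, 188 does not lie in the subgroup.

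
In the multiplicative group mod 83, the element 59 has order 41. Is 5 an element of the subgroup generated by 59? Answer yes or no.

no

5 ∈ ⟨59⟩ iff 5^41 ≡ 1 (mod 83), since |⟨59⟩| = 41.
5^41 mod 83 = 82.
Since 82 ≠ 1, 5 does not lie in the subgroup.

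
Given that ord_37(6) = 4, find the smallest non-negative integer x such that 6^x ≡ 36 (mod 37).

2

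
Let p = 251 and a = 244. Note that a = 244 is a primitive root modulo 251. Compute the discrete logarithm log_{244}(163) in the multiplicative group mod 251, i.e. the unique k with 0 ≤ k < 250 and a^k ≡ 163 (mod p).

167

Baby-step giant-step with m = ceil(sqrt(250)) = 16.
Baby table (244^j mod 251 for j=0..15):
  0:1  1:244  2:49  3:159  4:142  5:10  6:181  7:239
  8:84  9:165  10:100  11:53  12:131  13:87  14:144  15:247
Giant step factor: 244^(-16) ≡ 9 (mod 251).
Scan 163·9^i mod 251 for i = 0, 1, …:
  i=0: 163   i=1: 212   i=2: 151   i=3: 104
  i=4: 183   i=5: 141   i=6: 14   i=7: 126
  i=8: 130   i=9: 166   i=10: 239
Match at i=10, j=7: k = 10·16 + 7 = 167.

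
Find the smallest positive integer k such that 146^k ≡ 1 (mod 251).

The order of 146 must divide p − 1 = 250 = 2 · 5^3.
Divisors: 1, 2, 5, 10, 25, 50, 125, 250.
Check each in increasing order: 146^1 ≡ 146;  146^2 ≡ 232;  146^5 ≡ 247;  146^10 ≡ 16;  146^25 ≡ 231;  146^50 ≡ 149;  146^125 ≡ 250;  146^250 ≡ 1.
Smallest exponent giving 1 is 250.

250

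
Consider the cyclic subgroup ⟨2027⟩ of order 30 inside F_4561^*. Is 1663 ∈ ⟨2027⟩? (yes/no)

no

1663 ∈ ⟨2027⟩ iff 1663^30 ≡ 1 (mod 4561), since |⟨2027⟩| = 30.
1663^30 mod 4561 = 2910.
Since 2910 ≠ 1, 1663 does not lie in the subgroup.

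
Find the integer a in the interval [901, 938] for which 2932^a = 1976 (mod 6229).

Compute 2932^901 mod 6229 = 1353, then multiply by 2932 repeatedly:
  2932^901=1353  2932^902=5352  2932^903=1213  2932^904=5986  2932^905=3859
  2932^906=2724  2932^907=1190  2932^908=840  2932^909=2425  2932^910=2811
  2932^911=885  2932^912=3556  2932^913=5075  2932^914=5048  2932^915=632
  2932^916=3011  2932^917=1759  2932^918=6005  2932^919=3506  2932^920=1742
  2932^921=5993  2932^922=5696  2932^923=723  2932^924=1976
Found 1976 at exponent 924.

924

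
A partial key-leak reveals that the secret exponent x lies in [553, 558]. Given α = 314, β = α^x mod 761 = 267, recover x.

557

Compute 314^553 mod 761 = 513, then multiply by 314 repeatedly:
  314^553=513  314^554=511  314^555=644  314^556=551  314^557=267
Found 267 at exponent 557.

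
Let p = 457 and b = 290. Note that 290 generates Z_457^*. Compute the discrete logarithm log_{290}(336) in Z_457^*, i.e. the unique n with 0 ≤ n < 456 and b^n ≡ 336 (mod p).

426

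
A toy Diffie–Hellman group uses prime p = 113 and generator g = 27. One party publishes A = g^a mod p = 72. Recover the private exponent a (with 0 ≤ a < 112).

50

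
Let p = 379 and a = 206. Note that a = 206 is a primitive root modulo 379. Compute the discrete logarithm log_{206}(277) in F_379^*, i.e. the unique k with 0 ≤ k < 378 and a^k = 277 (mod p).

Baby-step giant-step with m = ceil(sqrt(378)) = 20.
Baby table (206^j mod 379 for j=0..19):
  0:1  1:206  2:367  3:181  4:144  5:102  6:167  7:292
  8:270  9:286  10:171  11:358  12:222  13:252  14:368  15:8
  16:132  17:283  18:311  19:15
Giant step factor: 206^(-20) ≡ 281 (mod 379).
Scan 277·281^i mod 379 for i = 0, 1, …:
  i=0: 277   i=1: 142   i=2: 107   i=3: 126
  i=4: 159   i=5: 336   i=6: 45   i=7: 138
  i=8: 120   i=9: 368
Match at i=9, j=14: k = 9·20 + 14 = 194.

194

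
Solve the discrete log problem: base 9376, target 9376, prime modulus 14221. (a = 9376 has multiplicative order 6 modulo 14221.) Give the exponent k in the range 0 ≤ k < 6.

Successive powers of 9376 modulo 14221:
  9376^0=1  9376^1=9376
So 9376^1 ≡ 9376 (mod 14221), giving k = 1.

1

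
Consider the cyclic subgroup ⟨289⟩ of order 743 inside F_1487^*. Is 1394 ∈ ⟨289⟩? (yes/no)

no

1394 ∈ ⟨289⟩ iff 1394^743 ≡ 1 (mod 1487), since |⟨289⟩| = 743.
1394^743 mod 1487 = 1486.
Since 1486 ≠ 1, 1394 does not lie in the subgroup.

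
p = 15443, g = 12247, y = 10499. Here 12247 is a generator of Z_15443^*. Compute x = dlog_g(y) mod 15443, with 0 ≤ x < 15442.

Baby-step giant-step with m = ceil(sqrt(15442)) = 125.
Baby table (12247^j mod 15443 for j=0..124):
  0:1  1:12247  2:6593  3:8467  4:11047  5:11929  6:3683  7:12141
  8:5623  9:4544  10:9239  11:14615  12:5535  13:7818  14:446  15:10783
  16:6308  17:8190  18:645  19:7942  20:5660  21:9836  22:6092  23:3591
  24:12756  25:1344  26:13173  27:12153  28:13600  29:6445  30:2742  31:8192
  32:9696  33:5685  34:7151  35:1044  36:14507  37:10957  38:6152  39:12590
  40:6818  41:15188  42:11944  43:2072  44:2935  45:9084  46:376  47:2858
  48:8088  49:2334  50:14948  51:6834  52:10381  53:9331  54:14000  55:9814
  56:14632  57:12975  58:11798  59:5398  60:13266  61:8342  62:9029  63:6283
  64:10875  65:5693  66:12469  67:7459  68:5028  69:6675  70:8926  71:11168
  72:11288  73:13843  74:1967  75:14212  76:11754  77:7035  78:1148  79:6426
  80:1694  81:6469  82:3253  83:11994  84:12145  85:8282  86:30  87:12221
  88:12474  89:6922  90:7107  91:2681  92:2389  93:9041  94:14260  95:12776
  96:14639  97:6046  98:11620  99:2895  100:13380  101:14630  102:3924  103:14055
  104:3907  105:6615  106:15370  107:1663  108:12887  109:15072  110:12048  111:9434
  112:9115  113:9401  114:6482  115:8034  116:5045  117:14115  118:12906  119:677
  120:13771  121:434  122:2806  123:4407  124:14687
Giant step factor: 12247^(-125) ≡ 3332 (mod 15443).
Scan 10499·3332^i mod 15443 for i = 0, 1, …:
  i=0: 10499   i=1: 4273   i=2: 14633   i=3: 3605
  i=4: 12649   i=5: 2521   i=6: 14423   i=7: 14263
  i=8: 6205   i=9: 12326     …   i=52: 2562
  i=53: 12048
Match at i=53, j=110: x = 53·125 + 110 = 6735.

6735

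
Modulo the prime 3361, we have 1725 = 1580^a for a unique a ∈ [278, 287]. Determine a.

Compute 1580^278 mod 3361 = 2700, then multiply by 1580 repeatedly:
  1580^278=2700  1580^279=891  1580^280=2882  1580^281=2766  1580^282=980
  1580^283=2340  1580^284=100  1580^285=33  1580^286=1725
Found 1725 at exponent 286.

286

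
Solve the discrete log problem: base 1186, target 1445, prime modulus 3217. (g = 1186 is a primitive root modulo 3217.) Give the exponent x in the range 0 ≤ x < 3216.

Baby-step giant-step with m = ceil(sqrt(3216)) = 57.
Baby table (1186^j mod 3217 for j=0..56):
  0:1  1:1186  2:767  3:2468  4:2795  5:1360  6:1243  7:812
  8:1149  9:1923  10:3042  11:1555  12:889  13:2395  14:3076  15:58
  16:1231  17:2665  18:1596  19:1260  20:1672  21:1320  22:2058  23:2302
  24:2156  25:2718  26:114  27:90  28:579  29:1473  30:147  31:624
  32:154  33:2492  34:2306  35:466  36:2569  37:335  38:1619  39:2802
  40:11  41:178  42:2003  43:1412  44:1792  45:2092  46:805  47:2498
  48:2988  49:1851  50:1292  51:1020  52:128  53:609  54:1666  55:638
  56:673
Giant step factor: 1186^(-57) ≡ 471 (mod 3217).
Scan 1445·471^i mod 3217 for i = 0, 1, …:
  i=0: 1445   i=1: 1808   i=2: 2280   i=3: 2619
  i=4: 1438   i=5: 1728   i=6: 3204   i=7: 311
  i=8: 1716   i=9: 769     …   i=24: 2803
  i=25: 1243
Match at i=25, j=6: x = 25·57 + 6 = 1431.

1431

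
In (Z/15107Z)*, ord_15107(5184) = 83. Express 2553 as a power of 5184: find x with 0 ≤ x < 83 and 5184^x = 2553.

71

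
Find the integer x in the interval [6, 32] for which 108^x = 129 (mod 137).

Compute 108^6 mod 137 = 9, then multiply by 108 repeatedly:
  108^6=9  108^7=13  108^8=34  108^9=110  108^10=98
  108^11=35  108^12=81  108^13=117  108^14=32  108^15=31
  108^16=60  108^17=41  108^18=44  108^19=94  108^20=14
  108^21=5  108^22=129
Found 129 at exponent 22.

22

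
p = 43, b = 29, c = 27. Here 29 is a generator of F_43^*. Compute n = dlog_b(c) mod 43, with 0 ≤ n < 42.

Baby-step giant-step with m = ceil(sqrt(42)) = 7.
Baby table (29^j mod 43 for j=0..6):
  0:1  1:29  2:24  3:8  4:17  5:20  6:21
Giant step factor: 29^(-7) ≡ 37 (mod 43).
Scan 27·37^i mod 43 for i = 0, 1, …:
  i=0: 27   i=1: 10   i=2: 26   i=3: 16
  i=4: 33   i=5: 17
Match at i=5, j=4: n = 5·7 + 4 = 39.

39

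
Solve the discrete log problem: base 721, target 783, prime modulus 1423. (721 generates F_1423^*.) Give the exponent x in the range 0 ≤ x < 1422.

468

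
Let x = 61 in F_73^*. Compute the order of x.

The order of 61 must divide p − 1 = 72 = 2^3 · 3^2.
Divisors: 1, 2, 3, 4, 6, 8, 9, 12, 18, 24, 36, 72.
Check each in increasing order: 61^1 ≡ 61;  61^2 ≡ 71;  61^3 ≡ 24;  61^4 ≡ 4;  61^6 ≡ 65;  61^8 ≡ 16;  61^9 ≡ 27;  61^12 ≡ 64;  61^18 ≡ 72;  61^24 ≡ 8;  61^36 ≡ 1.
Smallest exponent giving 1 is 36.

36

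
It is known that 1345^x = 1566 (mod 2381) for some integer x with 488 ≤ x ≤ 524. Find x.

Compute 1345^488 mod 2381 = 1826, then multiply by 1345 repeatedly:
  1345^488=1826  1345^489=1159  1345^490=1681  1345^491=1376  1345^492=683
  1345^493=1950  1345^494=1269  1345^495=2009  1345^496=2051  1345^497=1397
  1345^498=356  1345^499=239  1345^500=20  1345^501=709  1345^502=1205
  1345^503=1645  1345^504=576  1345^505=895  1345^506=1370  1345^507=2137
  1345^508=398  1345^509=1966  1345^510=1360  1345^511=592  1345^512=986
  1345^513=2334  1345^514=1072  1345^515=1335  1345^516=301  1345^517=75
  1345^518=873  1345^519=352  1345^520=2002  1345^521=2160  1345^522=380
  1345^523=1566
Found 1566 at exponent 523.

523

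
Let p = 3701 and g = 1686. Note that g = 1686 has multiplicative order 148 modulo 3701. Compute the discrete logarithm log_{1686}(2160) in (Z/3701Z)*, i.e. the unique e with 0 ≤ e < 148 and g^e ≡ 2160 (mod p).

105

Baby-step giant-step with m = ceil(sqrt(148)) = 13.
Baby table (1686^j mod 3701 for j=0..12):
  0:1  1:1686  2:228  3:3205  4:170  5:1643  6:1750  7:803
  8:2993  9:1735  10:1420  11:3274  12:1773
Giant step factor: 1686^(-13) ≡ 3344 (mod 3701).
Scan 2160·3344^i mod 3701 for i = 0, 1, …:
  i=0: 2160   i=1: 2389   i=2: 2058   i=3: 1793
  i=4: 172   i=5: 1513   i=6: 205   i=7: 835
  i=8: 1686
Match at i=8, j=1: e = 8·13 + 1 = 105.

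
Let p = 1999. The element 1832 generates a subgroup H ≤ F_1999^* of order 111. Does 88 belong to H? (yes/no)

no

88 ∈ ⟨1832⟩ iff 88^111 ≡ 1 (mod 1999), since |⟨1832⟩| = 111.
88^111 mod 1999 = 869.
Since 869 ≠ 1, 88 does not lie in the subgroup.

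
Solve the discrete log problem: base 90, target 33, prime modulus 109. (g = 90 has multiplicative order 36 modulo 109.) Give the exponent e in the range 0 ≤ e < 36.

27

Successive powers of 90 modulo 109:
  90^0=1  90^1=90  90^2=34  90^3=8  90^4=66  90^5=54
  90^6=64  90^7=92  90^8=105  90^9=76  90^10=82  90^11=77
  90^12=63  90^13=2  90^14=71  90^15=68  90^16=16  90^17=23
  90^18=108  90^19=19  90^20=75  90^21=101  90^22=43  90^23=55
  90^24=45  90^25=17  90^26=4  90^27=33
So 90^27 ≡ 33 (mod 109), giving e = 27.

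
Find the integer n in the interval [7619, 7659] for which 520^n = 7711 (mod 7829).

Compute 520^7619 mod 7829 = 3628, then multiply by 520 repeatedly:
  520^7619=3628  520^7620=7600  520^7621=6184  520^7622=5790  520^7623=4464
  520^7624=3896  520^7625=6038  520^7626=331  520^7627=7711
Found 7711 at exponent 7627.

7627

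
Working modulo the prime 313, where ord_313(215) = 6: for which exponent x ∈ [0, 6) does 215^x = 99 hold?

5

Successive powers of 215 modulo 313:
  215^0=1  215^1=215  215^2=214  215^3=312  215^4=98  215^5=99
So 215^5 ≡ 99 (mod 313), giving x = 5.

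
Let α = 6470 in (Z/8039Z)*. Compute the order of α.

4019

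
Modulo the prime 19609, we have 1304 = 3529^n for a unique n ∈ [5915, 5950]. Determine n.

5926

Compute 3529^5915 mod 19609 = 7575, then multiply by 3529 repeatedly:
  3529^5915=7575  3529^5916=5108  3529^5917=5461  3529^5918=15831  3529^5919=1558
  3529^5920=7662  3529^5921=17996  3529^5922=13942  3529^5923=2337  3529^5924=11493
  3529^5925=7385  3529^5926=1304
Found 1304 at exponent 5926.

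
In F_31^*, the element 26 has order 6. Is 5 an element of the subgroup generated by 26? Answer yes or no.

⟨26⟩ has order 6; its elements mod 31 are {1, 5, 6, 25, 26, 30}.
5 is in this set.

yes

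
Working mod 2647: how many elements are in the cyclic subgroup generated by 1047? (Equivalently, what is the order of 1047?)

The order of 1047 must divide p − 1 = 2646 = 2 · 3^3 · 7^2.
Divisors: 1, 2, 3, 6, 7, 9, 14, 18, 21, 27, 42, 49, 54, 63, 98, 126, 147, 189, 294, 378, 441, 882, 1323, 2646.
Check each in increasing order: 1047^1 ≡ 1047;  1047^2 ≡ 351;  1047^3 ≡ 2211;  1047^6 ≡ 2159;  1047^7 ≡ 2582;  1047^9 ≡ 1008;  1047^14 ≡ 1578;  1047^18 ≡ 2263;  1047^21 ≡ 663;  1047^27 ≡ 2037;  1047^42 ≡ 167;  1047^49 ≡ 2380;  1047^54 ≡ 1520;  1047^63 ≡ 2194;  1047^98 ≡ 2467;  1047^126 ≡ 1390;  1047^147 ≡ 414;  1047^189 ≡ 316;  1047^294 ≡ 1988;  1047^378 ≡ 1917;  1047^441 ≡ 2462;  1047^882 ≡ 2461;  1047^1323 ≡ 2646;  1047^2646 ≡ 1.
Smallest exponent giving 1 is 2646.

2646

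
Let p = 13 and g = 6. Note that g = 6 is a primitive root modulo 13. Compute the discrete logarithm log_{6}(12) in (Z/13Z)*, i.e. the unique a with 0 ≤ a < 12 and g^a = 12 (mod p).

Successive powers of 6 modulo 13:
  6^0=1  6^1=6  6^2=10  6^3=8  6^4=9  6^5=2
  6^6=12
So 6^6 ≡ 12 (mod 13), giving a = 6.

6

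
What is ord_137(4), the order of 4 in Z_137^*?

34

The order of 4 must divide p − 1 = 136 = 2^3 · 17.
Divisors: 1, 2, 4, 8, 17, 34, 68, 136.
Check each in increasing order: 4^1 ≡ 4;  4^2 ≡ 16;  4^4 ≡ 119;  4^8 ≡ 50;  4^17 ≡ 136;  4^34 ≡ 1.
Smallest exponent giving 1 is 34.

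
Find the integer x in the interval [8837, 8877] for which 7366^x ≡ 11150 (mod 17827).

Compute 7366^8837 mod 17827 = 6658, then multiply by 7366 repeatedly:
  7366^8837=6658  7366^8838=751  7366^8839=5496  7366^8840=16246  7366^8841=13212
  7366^8842=1999  7366^8843=17359  7366^8844=11150
Found 11150 at exponent 8844.

8844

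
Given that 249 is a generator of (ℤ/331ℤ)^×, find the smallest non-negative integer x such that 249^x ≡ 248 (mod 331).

Baby-step giant-step with m = ceil(sqrt(330)) = 19.
Baby table (249^j mod 331 for j=0..18):
  0:1  1:249  2:104  3:78  4:224  5:168  6:126  7:260
  8:195  9:229  10:89  11:315  12:319  13:322  14:76  15:57
  16:291  17:301  18:143
Giant step factor: 249^(-19) ≡ 277 (mod 331).
Scan 248·277^i mod 331 for i = 0, 1, …:
  i=0: 248   i=1: 179   i=2: 264   i=3: 308
  i=4: 249
Match at i=4, j=1: x = 4·19 + 1 = 77.

77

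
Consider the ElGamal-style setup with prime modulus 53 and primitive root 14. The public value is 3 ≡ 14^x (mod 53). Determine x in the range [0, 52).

15

Successive powers of 14 modulo 53:
  14^0=1  14^1=14  14^2=37  14^3=41  14^4=44  14^5=33
  14^6=38  14^7=2  14^8=28  14^9=21  14^10=29  14^11=35
  14^12=13  14^13=23  14^14=4  14^15=3
So 14^15 ≡ 3 (mod 53), giving x = 15.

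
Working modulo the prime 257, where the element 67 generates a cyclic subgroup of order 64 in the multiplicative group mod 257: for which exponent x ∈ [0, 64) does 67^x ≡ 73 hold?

3

Successive powers of 67 modulo 257:
  67^0=1  67^1=67  67^2=120  67^3=73
So 67^3 ≡ 73 (mod 257), giving x = 3.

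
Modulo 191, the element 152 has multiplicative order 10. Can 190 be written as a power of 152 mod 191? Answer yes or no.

⟨152⟩ has order 10; its elements mod 191 are {1, 7, 39, 49, 82, 109, 142, 152, 184, 190}.
190 is in this set.

yes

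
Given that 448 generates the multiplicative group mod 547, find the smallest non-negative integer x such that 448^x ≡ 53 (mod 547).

418

Baby-step giant-step with m = ceil(sqrt(546)) = 24.
Baby table (448^j mod 547 for j=0..23):
  0:1  1:448  2:502  3:79  4:384  5:274  6:224  7:251
  8:313  9:192  10:137  11:112  12:399  13:430  14:96  15:342
  16:56  17:473  18:215  19:48  20:171  21:28  22:510  23:381
Giant step factor: 448^(-24) ≡ 114 (mod 547).
Scan 53·114^i mod 547 for i = 0, 1, …:
  i=0: 53   i=1: 25   i=2: 115   i=3: 529
  i=4: 136   i=5: 188   i=6: 99   i=7: 346
  i=8: 60   i=9: 276     …   i=16: 6
  i=17: 137
Match at i=17, j=10: x = 17·24 + 10 = 418.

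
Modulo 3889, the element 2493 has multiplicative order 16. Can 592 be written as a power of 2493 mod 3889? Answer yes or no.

⟨2493⟩ has order 16; its elements mod 3889 are {1, 123, 427, 454, 592, 1075, 1396, 1925, 1964, 2493, 2814, 3297, 3435, 3462, 3766, 3888}.
592 is in this set.

yes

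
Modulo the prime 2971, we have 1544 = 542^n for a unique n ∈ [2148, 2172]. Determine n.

2168

Compute 542^2148 mod 2971 = 2873, then multiply by 542 repeatedly:
  542^2148=2873  542^2149=362  542^2150=118  542^2151=1565  542^2152=1495
  542^2153=2178  542^2154=989  542^2155=1258  542^2156=1477  542^2157=1335
  542^2158=1617  542^2159=2940  542^2160=1024  542^2161=2402  542^2162=586
  542^2163=2686  542^2164=22  542^2165=40  542^2166=883  542^2167=255
  542^2168=1544
Found 1544 at exponent 2168.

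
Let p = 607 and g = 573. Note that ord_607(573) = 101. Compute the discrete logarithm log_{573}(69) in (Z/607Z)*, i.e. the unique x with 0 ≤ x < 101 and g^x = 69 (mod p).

Baby-step giant-step with m = ceil(sqrt(101)) = 11.
Baby table (573^j mod 607 for j=0..10):
  0:1  1:573  2:549  3:151  4:329  5:347  6:342  7:512
  8:195  9:47  10:223
Giant step factor: 573^(-11) ≡ 552 (mod 607).
Scan 69·552^i mod 607 for i = 0, 1, …:
  i=0: 69   i=1: 454   i=2: 524   i=3: 316
  i=4: 223
Match at i=4, j=10: x = 4·11 + 10 = 54.

54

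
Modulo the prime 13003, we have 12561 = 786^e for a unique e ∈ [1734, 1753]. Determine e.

Compute 786^1734 mod 13003 = 8214, then multiply by 786 repeatedly:
  786^1734=8214  786^1735=6716  786^1736=12561
Found 12561 at exponent 1736.

1736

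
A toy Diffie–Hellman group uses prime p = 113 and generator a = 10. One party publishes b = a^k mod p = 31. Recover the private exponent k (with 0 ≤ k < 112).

30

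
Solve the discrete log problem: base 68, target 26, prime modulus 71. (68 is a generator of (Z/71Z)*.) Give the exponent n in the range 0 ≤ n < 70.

Baby-step giant-step with m = ceil(sqrt(70)) = 9.
Baby table (68^j mod 71 for j=0..8):
  0:1  1:68  2:9  3:44  4:10  5:41  6:19  7:14
  8:29
Giant step factor: 68^(-9) ≡ 31 (mod 71).
Scan 26·31^i mod 71 for i = 0, 1, …:
  i=0: 26   i=1: 25   i=2: 65   i=3: 27
  i=4: 56   i=5: 32   i=6: 69   i=7: 9
Match at i=7, j=2: n = 7·9 + 2 = 65.

65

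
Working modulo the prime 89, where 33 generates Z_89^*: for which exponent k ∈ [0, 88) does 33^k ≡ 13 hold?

51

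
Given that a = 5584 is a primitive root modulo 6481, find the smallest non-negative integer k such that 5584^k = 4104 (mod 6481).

1079

Baby-step giant-step with m = ceil(sqrt(6480)) = 81.
Baby table (5584^j mod 6481 for j=0..80):
  0:1  1:5584  2:965  3:2849  4:4442  5:1341  6:2589  7:4346
  8:3200  9:683  10:3044  11:4514  12:1567  13:778  14:2082  15:5455
  16:20  17:1503  18:6338  19:5132  20:4587  21:896  22:6413  23:2667
  24:5671  25:698  26:2551  27:6027  28:5416  29:2598  30:2754  31:5404
  32:400  33:4136  34:3621  35:5425  36:1006  37:4958  38:5121  39:1492
  40:3243  41:998  42:5653  43:3882  44:4624  45:112  46:3232  47:4384
  48:1519  49:4948  50:1129  51:4804  52:677  53:1945  54:5205  55:3916
  56:50  57:517  58:2883  59:6349  60:1746  61:2240  62:6311  63:3427
  64:4456  65:1745  66:3137  67:5346  68:578  69:14  70:404  71:548
  72:1000  73:3859  74:5812  75:3841  76:2515  77:5914  78:3081  79:3730
  80:4867
Giant step factor: 5584^(-81) ≡ 3673 (mod 6481).
Scan 4104·3673^i mod 6481 for i = 0, 1, …:
  i=0: 4104   i=1: 5667   i=2: 4400   i=3: 4067
  i=4: 5867   i=5: 166   i=6: 504   i=7: 4107
  i=8: 3724   i=9: 3342   i=10: 152   i=11: 930
  i=12: 403   i=13: 2551
Match at i=13, j=26: k = 13·81 + 26 = 1079.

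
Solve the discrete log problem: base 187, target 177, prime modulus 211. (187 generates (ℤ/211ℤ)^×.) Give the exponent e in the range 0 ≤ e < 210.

Baby-step giant-step with m = ceil(sqrt(210)) = 15.
Baby table (187^j mod 211 for j=0..14):
  0:1  1:187  2:154  3:102  4:84  5:94  6:65  7:128
  8:93  9:89  10:185  11:202  12:5  13:91  14:137
Giant step factor: 187^(-15) ≡ 12 (mod 211).
Scan 177·12^i mod 211 for i = 0, 1, …:
  i=0: 177   i=1: 14   i=2: 168   i=3: 117
  i=4: 138   i=5: 179   i=6: 38   i=7: 34
  i=8: 197   i=9: 43   i=10: 94
Match at i=10, j=5: e = 10·15 + 5 = 155.

155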